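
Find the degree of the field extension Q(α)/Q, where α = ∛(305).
[Q(α):Q] = 3

The minimal polynomial of α is x^3 - 305, irreducible over Q since 305 is not a perfect cube (so x^3 - 305 has no rational root). Hence [Q(α):Q] = deg(m_α) = 3.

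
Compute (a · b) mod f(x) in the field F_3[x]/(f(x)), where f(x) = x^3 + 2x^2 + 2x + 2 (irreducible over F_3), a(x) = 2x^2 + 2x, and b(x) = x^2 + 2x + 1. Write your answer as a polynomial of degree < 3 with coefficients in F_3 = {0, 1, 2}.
a · b ≡ x^2 + 2 (mod f(x))

Multiply in F_3[x]: a(x)·b(x) = (2x^2 + 2x)·(x^2 + 2x + 1) = 2x^4 + 2x. This has degree ≥ 3, so divide by f(x) over F_3: 2x^4 + 2x = (2x + 2)·(x^3 + 2x^2 + 2x + 2) + (x^2 + 2). Hence a·b ≡ x^2 + 2 (mod f). (F_3[x]/(f) is a field with 3^3 = 27 elements since f is irreducible of degree 3.)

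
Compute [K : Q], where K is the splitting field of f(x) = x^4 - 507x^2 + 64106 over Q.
[K : Q] = 4

Solving the quadratic in x^2: x^2 = (507 ± √(507^2 - 4·64106))/2 = (507 ± √625)/2 = (507 ± 25)/2, giving x^2 = 266 or x^2 = 241. So f(x) = (x^2 - 266)(x^2 - 241) and the roots of f are ±√266, ±√241. Hence the splitting field is K = Q(√266, √241). Since 266 and 241 are distinct squarefree integers > 1, their product 64106 is not a perfect square, so √241 ∉ Q(√266). By the tower law [K:Q] = [Q(√266,√241):Q(√266)] · [Q(√266):Q] = 2 · 2 = 4.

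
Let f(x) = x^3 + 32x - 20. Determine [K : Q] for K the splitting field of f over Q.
[K : Q] = 6

By the rational root test, any rational root of the monic integer polynomial f(x) = x^3 + 32x - 20 must be an integer dividing the constant term -20, i.e. one of ±{1, 2, 4, 5, 10, 20}. Evaluating: f(1) = 13, f(-1) = -53, f(2) = 52, f(-2) = -92, f(4) = 172, f(-4) = -212, f(5) = 265, f(-5) = -305, f(10) = 1300, f(-10) = -1340, f(20) = 8620, f(-20) = -8660; none is 0, so f has no rational root and is therefore irreducible over Q (a cubic with no linear factor over a field is irreducible). For an irreducible cubic, the Galois group is A_3 or S_3 according as the discriminant disc(f) = -4a^3 - 27b^2 = -4·(32)^3 - 27·(-20)^2 = -141872 is or is not a square in Q. Here disc(f) = -141872 is not a perfect square in Q, so the Galois group of f over Q is not contained in A_3 and must be all of S_3. The splitting field has degree |S_3| = 6 over Q, so [K : Q] = 6.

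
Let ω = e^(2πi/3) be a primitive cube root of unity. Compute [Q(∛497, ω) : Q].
[Q(∛497, ω) : Q] = 6

[Q(∛497):Q] = 3 (min poly x^3 - 497, irreducible since 497 is not a perfect cube). [Q(ω):Q] = 2 (min poly x^2 + x + 1). Since Q(∛497) ⊂ R and ω ∉ R, we have ω ∉ Q(∛497), so x^2 + x + 1 remains irreducible over Q(∛497) and [Q(∛497, ω) : Q(∛497)] = 2. By the tower law, [Q(∛497, ω) : Q] = 3 · 2 = 6. (In fact Q(∛497, ω) is the splitting field of x^3 - 497 over Q.)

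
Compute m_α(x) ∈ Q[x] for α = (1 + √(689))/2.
m_α(x) = x^2 - x - 172

From 2α - 1 = √(689), squaring gives (2α - 1)^2 = 689, i.e. 4α^2 - 4α + 1 = 689, so α^2 - α + (1 - 689)/4 = 0. Since 689 ≡ 1 (mod 4), (1 - 689)/4 = -172 ∈ Z. The polynomial x^2 - x - 172 has discriminant 1 - 4·(-172) = 689, which is not a perfect square in Q (d = 689 is squarefree and ≠ 1), so x^2 - x - 172 is irreducible over Q. It is the minimal polynomial of α.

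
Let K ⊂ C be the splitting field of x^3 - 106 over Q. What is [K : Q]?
[K : Q] = 6

The roots of x^3 - 106 are ∛106, ω∛106, ω^2∛106 where ω = e^(2πi/3) is a primitive cube root of unity, so K = Q(∛106, ω). Now [Q(∛106):Q] = 3 (since 106 is not a perfect cube, x^3 - 106 is irreducible) and [Q(ω):Q] = 2. Both 2 and 3 divide [K:Q], and [K:Q] ≤ 3·2 = 6, so [K:Q] = 6. (Equivalently: Q(∛106) ⊂ R but ω ∉ R, so [K : Q(∛106)] = 2.)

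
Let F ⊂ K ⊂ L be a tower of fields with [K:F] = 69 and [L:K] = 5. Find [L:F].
[L:F] = 345

The tower law says that for any tower of field extensions F ⊂ K ⊂ L with finite degrees, [L:F] = [L:K] · [K:F]. Here this gives [L:F] = 5 · 69 = 345.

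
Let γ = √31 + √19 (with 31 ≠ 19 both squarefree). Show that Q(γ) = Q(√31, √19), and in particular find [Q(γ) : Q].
[Q(γ) : Q] = 4 (equivalently, Q(γ) = Q(√31, √19))

Obviously Q(γ) ⊆ Q(√31, √19), and [Q(√31, √19):Q] = 4 (since 31, 19 are distinct squarefree integers > 1 with 589 not a perfect square). To show equality we compute the minimal polynomial of γ. From γ = √31 + √19: γ^2 = 31 + 2√(589) + 19 = 50 + 2√(589), so γ^2 - 50 = 2√(589); squaring, (γ^2 - 50)^2 = 4·589, i.e. γ^4 - 100γ^2 + 2500 - 2356 = 0, i.e. γ^4 - 100γ^2 + 144 = 0. So γ is a root of x^4 - 100x^2 + 144. This polynomial is irreducible over Q: it has no rational root (each ±√31 ± √19 is irrational), and any factorization into two quadratics over Q would force √(589) ∈ Q (pairing opposite roots) or √31, √19 ∈ Q (other pairings), all impossible. Hence [Q(γ):Q] = 4 = [Q(√31, √19):Q], so Q(γ) = Q(√31, √19).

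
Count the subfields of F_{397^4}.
F_{397^4} has 3 subfields

The subfields of F_{p^n} are exactly the fields F_{p^d} for d | n (each is the fixed field of the unique index-d subgroup of Gal(F_{p^n}/F_p) ≅ Z/nZ). The divisors of n = 4 are {1, 2, 4}, giving 3 subfields: F_{397^1}, F_{397^2}, F_{397^4}.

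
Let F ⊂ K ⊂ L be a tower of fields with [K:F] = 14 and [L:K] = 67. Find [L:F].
[L:F] = 938

The tower law says that for any tower of field extensions F ⊂ K ⊂ L with finite degrees, [L:F] = [L:K] · [K:F]. Here this gives [L:F] = 67 · 14 = 938.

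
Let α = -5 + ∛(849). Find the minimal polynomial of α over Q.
m_α(x) = x^3 + 15x^2 + 75x - 724

Set β = α + 5 = ∛(849), so β^3 = 849. Then (α + 5)^3 - 849 = 0, i.e. α is a root of g(x) = (x + 5)^3 - 849 = x^3 + 15x^2 + 75x - 724. Since g(x) = h(x + 5) where h(x) = x^3 - 849, and h is irreducible over Q (because 849 is not a perfect cube, so h has no rational root, and a monic cubic with no rational root is irreducible), g is also irreducible (irreducibility is preserved under the substitution x → x + 5). Hence m_α(x) = x^3 + 15x^2 + 75x - 724.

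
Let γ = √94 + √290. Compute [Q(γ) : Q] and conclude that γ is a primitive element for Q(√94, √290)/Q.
[Q(γ) : Q] = 4 (equivalently, Q(γ) = Q(√94, √290))

Obviously Q(γ) ⊆ Q(√94, √290), and [Q(√94, √290):Q] = 4 (since 94, 290 are distinct squarefree integers > 1 with 27260 not a perfect square). To show equality we compute the minimal polynomial of γ. From γ = √94 + √290: γ^2 = 94 + 2√(27260) + 290 = 384 + 2√(27260), so γ^2 - 384 = 2√(27260); squaring, (γ^2 - 384)^2 = 4·27260, i.e. γ^4 - 768γ^2 + 147456 - 109040 = 0, i.e. γ^4 - 768γ^2 + 38416 = 0. So γ is a root of x^4 - 768x^2 + 38416. This polynomial is irreducible over Q: it has no rational root (each ±√94 ± √290 is irrational), and any factorization into two quadratics over Q would force √(27260) ∈ Q (pairing opposite roots) or √94, √290 ∈ Q (other pairings), all impossible. Hence [Q(γ):Q] = 4 = [Q(√94, √290):Q], so Q(γ) = Q(√94, √290).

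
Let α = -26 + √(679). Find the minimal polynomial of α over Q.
m_α(x) = x^2 + 52x - 3

From α + 26 = √(679), squaring gives (α + 26)^2 = 679, i.e. α^2 + 52α + 676 = 679, so α^2 + 52α - 3 = 0. The discriminant of x^2 + 52x - 3 is (52)^2 - 4·(-3) = 2704 + 12 = 2716, and 4·(679) is not a perfect square in Q since 679 is squarefree and ≠ 1. Hence x^2 + 52x - 3 is irreducible over Q and is the minimal polynomial of α.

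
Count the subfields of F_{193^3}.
F_{193^3} has 2 subfields

The subfields of F_{p^n} are exactly the fields F_{p^d} for d | n (each is the fixed field of the unique index-d subgroup of Gal(F_{p^n}/F_p) ≅ Z/nZ). The divisors of n = 3 are {1, 3}, giving 2 subfields: F_{193^1}, F_{193^3}.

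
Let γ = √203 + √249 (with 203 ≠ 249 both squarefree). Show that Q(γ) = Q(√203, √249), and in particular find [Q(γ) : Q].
[Q(γ) : Q] = 4 (equivalently, Q(γ) = Q(√203, √249))

Obviously Q(γ) ⊆ Q(√203, √249), and [Q(√203, √249):Q] = 4 (since 203, 249 are distinct squarefree integers > 1 with 50547 not a perfect square). To show equality we compute the minimal polynomial of γ. From γ = √203 + √249: γ^2 = 203 + 2√(50547) + 249 = 452 + 2√(50547), so γ^2 - 452 = 2√(50547); squaring, (γ^2 - 452)^2 = 4·50547, i.e. γ^4 - 904γ^2 + 204304 - 202188 = 0, i.e. γ^4 - 904γ^2 + 2116 = 0. So γ is a root of x^4 - 904x^2 + 2116. This polynomial is irreducible over Q: it has no rational root (each ±√203 ± √249 is irrational), and any factorization into two quadratics over Q would force √(50547) ∈ Q (pairing opposite roots) or √203, √249 ∈ Q (other pairings), all impossible. Hence [Q(γ):Q] = 4 = [Q(√203, √249):Q], so Q(γ) = Q(√203, √249).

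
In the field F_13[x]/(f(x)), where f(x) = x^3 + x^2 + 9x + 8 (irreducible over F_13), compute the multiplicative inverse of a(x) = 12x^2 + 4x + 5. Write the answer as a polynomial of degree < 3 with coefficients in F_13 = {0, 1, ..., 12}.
a(x)^(-1) ≡ x^2 + 5x + 8 (mod f(x))

Since f is irreducible over F_13, F_13[x]/(f) is a field and a(x) ≠ 0 has an inverse. Apply the extended Euclidean algorithm to f(x) and a(x) in F_13[x]: f(x) = (12x + 8)·a(x) + (8x + 7);  a(x) = (8x)·(8x + 7) + (5). The last nonzero remainder is the constant 5 = gcd(f, a) in F_13. Back-substituting through the division chain expresses 5 = s(x)·a(x) + t(x)·f(x) with s(x) ≡ 5x^2 + 12x + 1 (mod f), so (5x^2 + 12x + 1)·a(x) ≡ 5 (mod f). Multiplying by 5^(-1) ≡ 8 in F_13 gives a(x)^(-1) ≡ 8·(5x^2 + 12x + 1) ≡ x^2 + 5x + 8 (mod f). Check: (12x^2 + 4x + 5)·(x^2 + 5x + 8) = 12x^4 + 12x^3 + 4x^2 + 5x + 1 ≡ 1 (mod x^3 + x^2 + 9x + 8).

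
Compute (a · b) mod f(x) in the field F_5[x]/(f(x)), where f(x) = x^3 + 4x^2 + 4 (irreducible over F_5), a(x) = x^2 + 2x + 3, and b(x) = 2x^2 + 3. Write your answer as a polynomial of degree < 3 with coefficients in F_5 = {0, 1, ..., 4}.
a · b ≡ 3x (mod f(x))

Multiply in F_5[x]: a(x)·b(x) = (x^2 + 2x + 3)·(2x^2 + 3) = 2x^4 + 4x^3 + 4x^2 + x + 4. This has degree ≥ 3, so divide by f(x) over F_5: 2x^4 + 4x^3 + 4x^2 + x + 4 = (2x + 1)·(x^3 + 4x^2 + 4) + (3x). Hence a·b ≡ 3x (mod f). (F_5[x]/(f) is a field with 5^3 = 125 elements since f is irreducible of degree 3.)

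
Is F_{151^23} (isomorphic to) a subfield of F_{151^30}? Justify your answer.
No: F_{151^23} is not a subfield of F_{151^30}

F_{p^m} embeds in F_{p^n} iff m | n. Here 23 ∤ 30 (since 30 = 1·23 + 7 with remainder 7 ≠ 0), so F_{151^23} is not a subfield of F_{151^30}. Equivalently: if it were, the tower law would give 23 = [F_{151^23}:F_151] dividing [F_{151^30}:F_151] = 30, contradiction.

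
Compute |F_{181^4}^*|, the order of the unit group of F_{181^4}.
|F_{181^4}^*| = 1073283120

F_{181^4} has 181^4 = 1073283121 elements; its multiplicative group consists of all nonzero elements, so |F_{181^4}^*| = 1073283121 - 1 = 1073283120. (It is cyclic since any finite subgroup of the multiplicative group of a field is cyclic.)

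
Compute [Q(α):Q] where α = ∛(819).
[Q(α):Q] = 3

The minimal polynomial of α is x^3 - 819, irreducible over Q since 819 is not a perfect cube (so x^3 - 819 has no rational root). Hence [Q(α):Q] = deg(m_α) = 3.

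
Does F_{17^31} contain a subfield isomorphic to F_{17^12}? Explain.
No: F_{17^12} is not a subfield of F_{17^31}

F_{p^m} embeds in F_{p^n} iff m | n. Here 12 ∤ 31 (since 31 = 2·12 + 7 with remainder 7 ≠ 0), so F_{17^12} is not a subfield of F_{17^31}. Equivalently: if it were, the tower law would give 12 = [F_{17^12}:F_17] dividing [F_{17^31}:F_17] = 31, contradiction.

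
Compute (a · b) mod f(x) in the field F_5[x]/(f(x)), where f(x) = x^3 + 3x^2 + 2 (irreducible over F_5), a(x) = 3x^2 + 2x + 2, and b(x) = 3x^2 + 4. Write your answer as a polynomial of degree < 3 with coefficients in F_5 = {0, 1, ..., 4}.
a · b ≡ x^2 (mod f(x))

Multiply in F_5[x]: a(x)·b(x) = (3x^2 + 2x + 2)·(3x^2 + 4) = 4x^4 + x^3 + 3x^2 + 3x + 3. This has degree ≥ 3, so divide by f(x) over F_5: 4x^4 + x^3 + 3x^2 + 3x + 3 = (4x + 4)·(x^3 + 3x^2 + 2) + (x^2). Hence a·b ≡ x^2 (mod f). (F_5[x]/(f) is a field with 5^3 = 125 elements since f is irreducible of degree 3.)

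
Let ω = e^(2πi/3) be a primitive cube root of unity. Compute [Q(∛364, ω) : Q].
[Q(∛364, ω) : Q] = 6

[Q(∛364):Q] = 3 (min poly x^3 - 364, irreducible since 364 is not a perfect cube). [Q(ω):Q] = 2 (min poly x^2 + x + 1). Since Q(∛364) ⊂ R and ω ∉ R, we have ω ∉ Q(∛364), so x^2 + x + 1 remains irreducible over Q(∛364) and [Q(∛364, ω) : Q(∛364)] = 2. By the tower law, [Q(∛364, ω) : Q] = 3 · 2 = 6. (In fact Q(∛364, ω) is the splitting field of x^3 - 364 over Q.)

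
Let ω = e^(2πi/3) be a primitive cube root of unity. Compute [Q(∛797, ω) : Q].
[Q(∛797, ω) : Q] = 6

[Q(∛797):Q] = 3 (min poly x^3 - 797, irreducible since 797 is not a perfect cube). [Q(ω):Q] = 2 (min poly x^2 + x + 1). Since Q(∛797) ⊂ R and ω ∉ R, we have ω ∉ Q(∛797), so x^2 + x + 1 remains irreducible over Q(∛797) and [Q(∛797, ω) : Q(∛797)] = 2. By the tower law, [Q(∛797, ω) : Q] = 3 · 2 = 6. (In fact Q(∛797, ω) is the splitting field of x^3 - 797 over Q.)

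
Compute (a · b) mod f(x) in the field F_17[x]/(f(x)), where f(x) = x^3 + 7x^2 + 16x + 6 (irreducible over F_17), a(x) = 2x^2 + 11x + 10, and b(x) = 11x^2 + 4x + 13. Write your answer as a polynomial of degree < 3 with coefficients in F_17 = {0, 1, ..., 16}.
a · b ≡ 3x^2 + 9x + 8 (mod f(x))

Multiply in F_17[x]: a(x)·b(x) = (2x^2 + 11x + 10)·(11x^2 + 4x + 13) = 5x^4 + 10x^3 + 10x^2 + 13x + 11. This has degree ≥ 3, so divide by f(x) over F_17: 5x^4 + 10x^3 + 10x^2 + 13x + 11 = (5x + 9)·(x^3 + 7x^2 + 16x + 6) + (3x^2 + 9x + 8). Hence a·b ≡ 3x^2 + 9x + 8 (mod f). (F_17[x]/(f) is a field with 17^3 = 4913 elements since f is irreducible of degree 3.)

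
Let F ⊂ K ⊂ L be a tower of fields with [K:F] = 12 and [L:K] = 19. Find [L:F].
[L:F] = 228

The tower law says that for any tower of field extensions F ⊂ K ⊂ L with finite degrees, [L:F] = [L:K] · [K:F]. Here this gives [L:F] = 19 · 12 = 228.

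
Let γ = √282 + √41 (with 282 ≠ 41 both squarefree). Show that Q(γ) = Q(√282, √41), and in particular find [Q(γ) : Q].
[Q(γ) : Q] = 4 (equivalently, Q(γ) = Q(√282, √41))

Obviously Q(γ) ⊆ Q(√282, √41), and [Q(√282, √41):Q] = 4 (since 282, 41 are distinct squarefree integers > 1 with 11562 not a perfect square). To show equality we compute the minimal polynomial of γ. From γ = √282 + √41: γ^2 = 282 + 2√(11562) + 41 = 323 + 2√(11562), so γ^2 - 323 = 2√(11562); squaring, (γ^2 - 323)^2 = 4·11562, i.e. γ^4 - 646γ^2 + 104329 - 46248 = 0, i.e. γ^4 - 646γ^2 + 58081 = 0. So γ is a root of x^4 - 646x^2 + 58081. This polynomial is irreducible over Q: it has no rational root (each ±√282 ± √41 is irrational), and any factorization into two quadratics over Q would force √(11562) ∈ Q (pairing opposite roots) or √282, √41 ∈ Q (other pairings), all impossible. Hence [Q(γ):Q] = 4 = [Q(√282, √41):Q], so Q(γ) = Q(√282, √41).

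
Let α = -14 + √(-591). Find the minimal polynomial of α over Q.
m_α(x) = x^2 + 28x + 787

From α + 14 = √(-591), squaring gives (α + 14)^2 = -591, i.e. α^2 + 28α + 196 = -591, so α^2 + 28α + 787 = 0. The discriminant of x^2 + 28x + 787 is (28)^2 - 4·(787) = 784 - 3148 = -2364, and 4·(-591) is not a perfect square in Q since -591 is squarefree and ≠ 1. Hence x^2 + 28x + 787 is irreducible over Q and is the minimal polynomial of α.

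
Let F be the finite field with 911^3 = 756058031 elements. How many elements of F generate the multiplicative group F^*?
There are φ(756058030) = 239279616 primitive elements

F_q^* is cyclic of order q - 1 = 756058030. A cyclic group of order m has exactly φ(m) generators. Here m = 756058030 = 2 · 5 · 7 · 13 · 830833, so the number of primitive elements is φ(756058030) = 239279616.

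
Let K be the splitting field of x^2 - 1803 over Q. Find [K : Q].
[K : Q] = 2

f(x) = x^2 - 1803 factors as (x - √1803)(x + √1803). The splitting field is K = Q(√1803). Since 1803 is squarefree and > 1, it is not a perfect square, so x^2 - 1803 is irreducible over Q and [Q(√1803) : Q] = 2. Hence [K : Q] = 2.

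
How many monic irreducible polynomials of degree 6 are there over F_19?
There are 7839780 monic irreducible polynomials of degree 6 over F_19

Each element of F_{19^6} that lies in no proper subfield is a root of exactly one monic irreducible of degree 6 over F_19, and each such polynomial has 6 distinct roots in F_{19^6}. By Möbius inversion the count is N_19(6) = (1/6) Σ_{d|6} μ(6/d) · 19^d = (1/6)(μ(6)·19^1 + μ(3)·19^2 + μ(2)·19^3 + μ(1)·19^6) = 47038680/6 = 7839780.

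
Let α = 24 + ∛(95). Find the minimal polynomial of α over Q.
m_α(x) = x^3 - 72x^2 + 1728x - 13919

Set β = α - 24 = ∛(95), so β^3 = 95. Then (α - 24)^3 - 95 = 0, i.e. α is a root of g(x) = (x - 24)^3 - 95 = x^3 - 72x^2 + 1728x - 13919. Since g(x) = h(x - 24) where h(x) = x^3 - 95, and h is irreducible over Q (because 95 is not a perfect cube, so h has no rational root, and a monic cubic with no rational root is irreducible), g is also irreducible (irreducibility is preserved under the substitution x → x - 24). Hence m_α(x) = x^3 - 72x^2 + 1728x - 13919.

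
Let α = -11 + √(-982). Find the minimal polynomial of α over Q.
m_α(x) = x^2 + 22x + 1103

From α + 11 = √(-982), squaring gives (α + 11)^2 = -982, i.e. α^2 + 22α + 121 = -982, so α^2 + 22α + 1103 = 0. The discriminant of x^2 + 22x + 1103 is (22)^2 - 4·(1103) = 484 - 4412 = -3928, and 4·(-982) is not a perfect square in Q since -982 is squarefree and ≠ 1. Hence x^2 + 22x + 1103 is irreducible over Q and is the minimal polynomial of α.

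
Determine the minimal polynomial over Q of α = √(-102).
m_α(x) = x^2 + 102

α satisfies α^2 + 102 = 0, so x^2 + 102 annihilates α. Since d = -102 is squarefree and ≠ 1, it is not a perfect square in Q, so x^2 + 102 has no rational root and is therefore irreducible over Q (a degree-2 polynomial over a field is irreducible iff it has no root). Hence m_α(x) = x^2 + 102.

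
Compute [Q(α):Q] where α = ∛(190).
[Q(α):Q] = 3

The minimal polynomial of α is x^3 - 190, irreducible over Q since 190 is not a perfect cube (so x^3 - 190 has no rational root). Hence [Q(α):Q] = deg(m_α) = 3.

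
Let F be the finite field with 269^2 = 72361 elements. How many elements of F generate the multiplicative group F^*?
There are φ(72360) = 19008 primitive elements

F_q^* is cyclic of order q - 1 = 72360. A cyclic group of order m has exactly φ(m) generators. Here m = 72360 = 2^3 · 3^3 · 5 · 67, so the number of primitive elements is φ(72360) = 19008.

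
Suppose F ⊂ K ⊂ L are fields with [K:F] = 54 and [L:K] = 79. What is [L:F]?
[L:F] = 4266

The tower law says that for any tower of field extensions F ⊂ K ⊂ L with finite degrees, [L:F] = [L:K] · [K:F]. Here this gives [L:F] = 79 · 54 = 4266.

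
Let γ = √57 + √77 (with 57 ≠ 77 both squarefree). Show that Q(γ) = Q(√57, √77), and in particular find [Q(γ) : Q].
[Q(γ) : Q] = 4 (equivalently, Q(γ) = Q(√57, √77))

Obviously Q(γ) ⊆ Q(√57, √77), and [Q(√57, √77):Q] = 4 (since 57, 77 are distinct squarefree integers > 1 with 4389 not a perfect square). To show equality we compute the minimal polynomial of γ. From γ = √57 + √77: γ^2 = 57 + 2√(4389) + 77 = 134 + 2√(4389), so γ^2 - 134 = 2√(4389); squaring, (γ^2 - 134)^2 = 4·4389, i.e. γ^4 - 268γ^2 + 17956 - 17556 = 0, i.e. γ^4 - 268γ^2 + 400 = 0. So γ is a root of x^4 - 268x^2 + 400. This polynomial is irreducible over Q: it has no rational root (each ±√57 ± √77 is irrational), and any factorization into two quadratics over Q would force √(4389) ∈ Q (pairing opposite roots) or √57, √77 ∈ Q (other pairings), all impossible. Hence [Q(γ):Q] = 4 = [Q(√57, √77):Q], so Q(γ) = Q(√57, √77).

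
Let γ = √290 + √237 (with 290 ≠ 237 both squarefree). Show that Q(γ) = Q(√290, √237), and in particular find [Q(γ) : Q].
[Q(γ) : Q] = 4 (equivalently, Q(γ) = Q(√290, √237))

Obviously Q(γ) ⊆ Q(√290, √237), and [Q(√290, √237):Q] = 4 (since 290, 237 are distinct squarefree integers > 1 with 68730 not a perfect square). To show equality we compute the minimal polynomial of γ. From γ = √290 + √237: γ^2 = 290 + 2√(68730) + 237 = 527 + 2√(68730), so γ^2 - 527 = 2√(68730); squaring, (γ^2 - 527)^2 = 4·68730, i.e. γ^4 - 1054γ^2 + 277729 - 274920 = 0, i.e. γ^4 - 1054γ^2 + 2809 = 0. So γ is a root of x^4 - 1054x^2 + 2809. This polynomial is irreducible over Q: it has no rational root (each ±√290 ± √237 is irrational), and any factorization into two quadratics over Q would force √(68730) ∈ Q (pairing opposite roots) or √290, √237 ∈ Q (other pairings), all impossible. Hence [Q(γ):Q] = 4 = [Q(√290, √237):Q], so Q(γ) = Q(√290, √237).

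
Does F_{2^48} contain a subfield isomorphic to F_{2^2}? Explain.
Yes: F_{2^2} is a subfield of F_{2^48}

F_{p^m} embeds in F_{p^n} iff m | n (since F_{p^n} is the splitting field of x^(p^n) - x, and F_{p^m} ⊂ F_{p^n} forces p^n to be a power of p^m, i.e. m | n; conversely if m | n then every root of x^(p^m) - x is a root of x^(p^n) - x). Here 2 | 48 (since 48 = 24·2), so F_{2^2} is a subfield of F_{2^48}, and [F_{2^48} : F_{2^2}] = 48/2 = 24.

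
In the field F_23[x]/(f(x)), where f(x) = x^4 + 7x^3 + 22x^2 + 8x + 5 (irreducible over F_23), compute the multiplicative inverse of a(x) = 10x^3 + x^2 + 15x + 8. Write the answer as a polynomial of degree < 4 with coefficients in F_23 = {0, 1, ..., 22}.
a(x)^(-1) ≡ 10x^3 + 18x^2 + 5x + 18 (mod f(x))

Since f is irreducible over F_23, F_23[x]/(f) is a field and a(x) ≠ 0 has an inverse. Apply the extended Euclidean algorithm to f(x) and a(x) in F_23[x]: f(x) = (7x)·a(x) + (9x^2 + 21x + 5);  a(x) = (19x + 12)·(9x^2 + 21x + 5) + (13x + 17);  (9x^2 + 21x + 5) = (6x + 15)·(13x + 17) + (3). The last nonzero remainder is the constant 3 = gcd(f, a) in F_23. Back-substituting through the division chain expresses 3 = s(x)·a(x) + t(x)·f(x) with s(x) ≡ 7x^3 + 8x^2 + 15x + 8 (mod f), so (7x^3 + 8x^2 + 15x + 8)·a(x) ≡ 3 (mod f). Multiplying by 3^(-1) ≡ 8 in F_23 gives a(x)^(-1) ≡ 8·(7x^3 + 8x^2 + 15x + 8) ≡ 10x^3 + 18x^2 + 5x + 18 (mod f). Check: (10x^3 + x^2 + 15x + 8)·(10x^3 + 18x^2 + 5x + 18) = 8x^6 + 6x^5 + 11x^4 + 6x^3 + 7x^2 + 11x + 6 ≡ 1 (mod x^4 + 7x^3 + 22x^2 + 8x + 5).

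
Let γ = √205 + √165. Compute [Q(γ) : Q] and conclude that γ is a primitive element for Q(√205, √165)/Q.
[Q(γ) : Q] = 4 (equivalently, Q(γ) = Q(√205, √165))

Obviously Q(γ) ⊆ Q(√205, √165), and [Q(√205, √165):Q] = 4 (since 205, 165 are distinct squarefree integers > 1 with 33825 not a perfect square). To show equality we compute the minimal polynomial of γ. From γ = √205 + √165: γ^2 = 205 + 2√(33825) + 165 = 370 + 2√(33825), so γ^2 - 370 = 2√(33825); squaring, (γ^2 - 370)^2 = 4·33825, i.e. γ^4 - 740γ^2 + 136900 - 135300 = 0, i.e. γ^4 - 740γ^2 + 1600 = 0. So γ is a root of x^4 - 740x^2 + 1600. This polynomial is irreducible over Q: it has no rational root (each ±√205 ± √165 is irrational), and any factorization into two quadratics over Q would force √(33825) ∈ Q (pairing opposite roots) or √205, √165 ∈ Q (other pairings), all impossible. Hence [Q(γ):Q] = 4 = [Q(√205, √165):Q], so Q(γ) = Q(√205, √165).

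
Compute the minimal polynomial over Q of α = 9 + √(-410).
m_α(x) = x^2 - 18x + 491

From α - 9 = √(-410), squaring gives (α - 9)^2 = -410, i.e. α^2 - 18α + 81 = -410, so α^2 - 18α + 491 = 0. The discriminant of x^2 - 18x + 491 is (-18)^2 - 4·(491) = 324 - 1964 = -1640, and 4·(-410) is not a perfect square in Q since -410 is squarefree and ≠ 1. Hence x^2 - 18x + 491 is irreducible over Q and is the minimal polynomial of α.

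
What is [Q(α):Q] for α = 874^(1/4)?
[Q(α):Q] = 4

α is a root of x^4 - 874. By Eisenstein's criterion at the prime p = 2 (which divides the constant term 874 but p^2 = 4 does not, since 874 is squarefree), x^4 - 874 is irreducible over Q. Hence [Q(α):Q] = 4.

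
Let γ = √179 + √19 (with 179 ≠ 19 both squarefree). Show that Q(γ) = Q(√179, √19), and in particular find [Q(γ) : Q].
[Q(γ) : Q] = 4 (equivalently, Q(γ) = Q(√179, √19))

Obviously Q(γ) ⊆ Q(√179, √19), and [Q(√179, √19):Q] = 4 (since 179, 19 are distinct squarefree integers > 1 with 3401 not a perfect square). To show equality we compute the minimal polynomial of γ. From γ = √179 + √19: γ^2 = 179 + 2√(3401) + 19 = 198 + 2√(3401), so γ^2 - 198 = 2√(3401); squaring, (γ^2 - 198)^2 = 4·3401, i.e. γ^4 - 396γ^2 + 39204 - 13604 = 0, i.e. γ^4 - 396γ^2 + 25600 = 0. So γ is a root of x^4 - 396x^2 + 25600. This polynomial is irreducible over Q: it has no rational root (each ±√179 ± √19 is irrational), and any factorization into two quadratics over Q would force √(3401) ∈ Q (pairing opposite roots) or √179, √19 ∈ Q (other pairings), all impossible. Hence [Q(γ):Q] = 4 = [Q(√179, √19):Q], so Q(γ) = Q(√179, √19).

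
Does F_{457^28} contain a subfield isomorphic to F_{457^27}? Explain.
No: F_{457^27} is not a subfield of F_{457^28}

F_{p^m} embeds in F_{p^n} iff m | n. Here 27 ∤ 28 (since 28 = 1·27 + 1 with remainder 1 ≠ 0), so F_{457^27} is not a subfield of F_{457^28}. Equivalently: if it were, the tower law would give 27 = [F_{457^27}:F_457] dividing [F_{457^28}:F_457] = 28, contradiction.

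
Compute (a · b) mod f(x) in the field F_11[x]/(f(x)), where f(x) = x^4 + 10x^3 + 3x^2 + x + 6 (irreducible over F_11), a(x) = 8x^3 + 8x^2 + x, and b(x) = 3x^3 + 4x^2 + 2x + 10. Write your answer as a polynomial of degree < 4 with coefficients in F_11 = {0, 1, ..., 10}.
a · b ≡ 5x^3 + 10x + 9 (mod f(x))

Multiply in F_11[x]: a(x)·b(x) = (8x^3 + 8x^2 + x)·(3x^3 + 4x^2 + 2x + 10) = 2x^6 + x^5 + 7x^4 + x^3 + 5x^2 + 10x. This has degree ≥ 4, so divide by f(x) over F_11: 2x^6 + x^5 + 7x^4 + x^3 + 5x^2 + 10x = (2x^2 + 3x + 4)·(x^4 + 10x^3 + 3x^2 + x + 6) + (5x^3 + 10x + 9). Hence a·b ≡ 5x^3 + 10x + 9 (mod f). (F_11[x]/(f) is a field with 11^4 = 14641 elements since f is irreducible of degree 4.)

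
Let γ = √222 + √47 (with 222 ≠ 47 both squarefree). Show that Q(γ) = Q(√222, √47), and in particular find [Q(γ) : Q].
[Q(γ) : Q] = 4 (equivalently, Q(γ) = Q(√222, √47))

Obviously Q(γ) ⊆ Q(√222, √47), and [Q(√222, √47):Q] = 4 (since 222, 47 are distinct squarefree integers > 1 with 10434 not a perfect square). To show equality we compute the minimal polynomial of γ. From γ = √222 + √47: γ^2 = 222 + 2√(10434) + 47 = 269 + 2√(10434), so γ^2 - 269 = 2√(10434); squaring, (γ^2 - 269)^2 = 4·10434, i.e. γ^4 - 538γ^2 + 72361 - 41736 = 0, i.e. γ^4 - 538γ^2 + 30625 = 0. So γ is a root of x^4 - 538x^2 + 30625. This polynomial is irreducible over Q: it has no rational root (each ±√222 ± √47 is irrational), and any factorization into two quadratics over Q would force √(10434) ∈ Q (pairing opposite roots) or √222, √47 ∈ Q (other pairings), all impossible. Hence [Q(γ):Q] = 4 = [Q(√222, √47):Q], so Q(γ) = Q(√222, √47).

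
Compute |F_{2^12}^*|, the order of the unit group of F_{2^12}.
|F_{2^12}^*| = 4095

F_{2^12} has 2^12 = 4096 elements; its multiplicative group consists of all nonzero elements, so |F_{2^12}^*| = 4096 - 1 = 4095. (It is cyclic since any finite subgroup of the multiplicative group of a field is cyclic.)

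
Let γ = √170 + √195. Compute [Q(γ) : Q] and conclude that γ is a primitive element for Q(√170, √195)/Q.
[Q(γ) : Q] = 4 (equivalently, Q(γ) = Q(√170, √195))

Obviously Q(γ) ⊆ Q(√170, √195), and [Q(√170, √195):Q] = 4 (since 170, 195 are distinct squarefree integers > 1 with 33150 not a perfect square). To show equality we compute the minimal polynomial of γ. From γ = √170 + √195: γ^2 = 170 + 2√(33150) + 195 = 365 + 2√(33150), so γ^2 - 365 = 2√(33150); squaring, (γ^2 - 365)^2 = 4·33150, i.e. γ^4 - 730γ^2 + 133225 - 132600 = 0, i.e. γ^4 - 730γ^2 + 625 = 0. So γ is a root of x^4 - 730x^2 + 625. This polynomial is irreducible over Q: it has no rational root (each ±√170 ± √195 is irrational), and any factorization into two quadratics over Q would force √(33150) ∈ Q (pairing opposite roots) or √170, √195 ∈ Q (other pairings), all impossible. Hence [Q(γ):Q] = 4 = [Q(√170, √195):Q], so Q(γ) = Q(√170, √195).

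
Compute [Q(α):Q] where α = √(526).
[Q(α):Q] = 2

[Q(α):Q] equals the degree of the minimal polynomial of α. Here α^2 = 526 and x^2 - 526 is irreducible (d = 526 is squarefree, ≠ 1, hence not a square), so deg(m_α) = 2. Thus [Q(α):Q] = 2.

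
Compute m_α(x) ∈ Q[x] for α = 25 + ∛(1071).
m_α(x) = x^3 - 75x^2 + 1875x - 16696

Set β = α - 25 = ∛(1071), so β^3 = 1071. Then (α - 25)^3 - 1071 = 0, i.e. α is a root of g(x) = (x - 25)^3 - 1071 = x^3 - 75x^2 + 1875x - 16696. Since g(x) = h(x - 25) where h(x) = x^3 - 1071, and h is irreducible over Q (because 1071 is not a perfect cube, so h has no rational root, and a monic cubic with no rational root is irreducible), g is also irreducible (irreducibility is preserved under the substitution x → x - 25). Hence m_α(x) = x^3 - 75x^2 + 1875x - 16696.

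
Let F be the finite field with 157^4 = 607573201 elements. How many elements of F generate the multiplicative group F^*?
There are φ(607573200) = 134184960 primitive elements

F_q^* is cyclic of order q - 1 = 607573200. A cyclic group of order m has exactly φ(m) generators. Here m = 607573200 = 2^4 · 3 · 5^2 · 13 · 17 · 29 · 79, so the number of primitive elements is φ(607573200) = 134184960.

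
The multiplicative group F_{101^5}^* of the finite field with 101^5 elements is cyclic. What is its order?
|F_{101^5}^*| = 10510100500

F_{101^5} has 101^5 = 10510100501 elements; its multiplicative group consists of all nonzero elements, so |F_{101^5}^*| = 10510100501 - 1 = 10510100500. (It is cyclic since any finite subgroup of the multiplicative group of a field is cyclic.)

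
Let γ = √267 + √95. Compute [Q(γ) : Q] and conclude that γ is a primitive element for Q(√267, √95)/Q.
[Q(γ) : Q] = 4 (equivalently, Q(γ) = Q(√267, √95))

Obviously Q(γ) ⊆ Q(√267, √95), and [Q(√267, √95):Q] = 4 (since 267, 95 are distinct squarefree integers > 1 with 25365 not a perfect square). To show equality we compute the minimal polynomial of γ. From γ = √267 + √95: γ^2 = 267 + 2√(25365) + 95 = 362 + 2√(25365), so γ^2 - 362 = 2√(25365); squaring, (γ^2 - 362)^2 = 4·25365, i.e. γ^4 - 724γ^2 + 131044 - 101460 = 0, i.e. γ^4 - 724γ^2 + 29584 = 0. So γ is a root of x^4 - 724x^2 + 29584. This polynomial is irreducible over Q: it has no rational root (each ±√267 ± √95 is irrational), and any factorization into two quadratics over Q would force √(25365) ∈ Q (pairing opposite roots) or √267, √95 ∈ Q (other pairings), all impossible. Hence [Q(γ):Q] = 4 = [Q(√267, √95):Q], so Q(γ) = Q(√267, √95).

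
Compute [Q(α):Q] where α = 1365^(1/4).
[Q(α):Q] = 4

α is a root of x^4 - 1365. By Eisenstein's criterion at the prime p = 3 (which divides the constant term 1365 but p^2 = 9 does not, since 1365 is squarefree), x^4 - 1365 is irreducible over Q. Hence [Q(α):Q] = 4.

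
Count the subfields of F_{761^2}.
F_{761^2} has 2 subfields

The subfields of F_{p^n} are exactly the fields F_{p^d} for d | n (each is the fixed field of the unique index-d subgroup of Gal(F_{p^n}/F_p) ≅ Z/nZ). The divisors of n = 2 are {1, 2}, giving 2 subfields: F_{761^1}, F_{761^2}.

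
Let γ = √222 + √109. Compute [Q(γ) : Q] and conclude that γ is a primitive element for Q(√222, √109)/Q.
[Q(γ) : Q] = 4 (equivalently, Q(γ) = Q(√222, √109))

Obviously Q(γ) ⊆ Q(√222, √109), and [Q(√222, √109):Q] = 4 (since 222, 109 are distinct squarefree integers > 1 with 24198 not a perfect square). To show equality we compute the minimal polynomial of γ. From γ = √222 + √109: γ^2 = 222 + 2√(24198) + 109 = 331 + 2√(24198), so γ^2 - 331 = 2√(24198); squaring, (γ^2 - 331)^2 = 4·24198, i.e. γ^4 - 662γ^2 + 109561 - 96792 = 0, i.e. γ^4 - 662γ^2 + 12769 = 0. So γ is a root of x^4 - 662x^2 + 12769. This polynomial is irreducible over Q: it has no rational root (each ±√222 ± √109 is irrational), and any factorization into two quadratics over Q would force √(24198) ∈ Q (pairing opposite roots) or √222, √109 ∈ Q (other pairings), all impossible. Hence [Q(γ):Q] = 4 = [Q(√222, √109):Q], so Q(γ) = Q(√222, √109).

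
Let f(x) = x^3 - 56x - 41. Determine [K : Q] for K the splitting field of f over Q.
[K : Q] = 6

By the rational root test, any rational root of the monic integer polynomial f(x) = x^3 - 56x - 41 must be an integer dividing the constant term -41, i.e. one of ±{1, 41}. Evaluating: f(1) = -96, f(-1) = 14, f(41) = 66584, f(-41) = -66666; none is 0, so f has no rational root and is therefore irreducible over Q (a cubic with no linear factor over a field is irreducible). For an irreducible cubic, the Galois group is A_3 or S_3 according as the discriminant disc(f) = -4a^3 - 27b^2 = -4·(-56)^3 - 27·(-41)^2 = 657077 is or is not a square in Q. Here disc(f) = 657077 is not a perfect square in Q, so the Galois group of f over Q is not contained in A_3 and must be all of S_3. The splitting field has degree |S_3| = 6 over Q, so [K : Q] = 6.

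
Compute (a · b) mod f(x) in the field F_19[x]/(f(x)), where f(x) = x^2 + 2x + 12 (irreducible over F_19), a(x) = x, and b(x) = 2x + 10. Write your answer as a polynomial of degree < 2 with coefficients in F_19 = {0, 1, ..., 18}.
a · b ≡ 6x + 14 (mod f(x))

Multiply in F_19[x]: a(x)·b(x) = (x)·(2x + 10) = 2x^2 + 10x. This has degree ≥ 2, so divide by f(x) over F_19: 2x^2 + 10x = (2)·(x^2 + 2x + 12) + (6x + 14). Hence a·b ≡ 6x + 14 (mod f). (F_19[x]/(f) is a field with 19^2 = 361 elements since f is irreducible of degree 2.)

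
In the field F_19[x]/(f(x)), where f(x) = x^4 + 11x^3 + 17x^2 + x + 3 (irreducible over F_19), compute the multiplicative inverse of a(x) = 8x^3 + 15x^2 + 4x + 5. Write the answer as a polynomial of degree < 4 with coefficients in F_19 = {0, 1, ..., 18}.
a(x)^(-1) ≡ 7x^3 + 4x^2 + 18x + 5 (mod f(x))

Since f is irreducible over F_19, F_19[x]/(f) is a field and a(x) ≠ 0 has an inverse. Apply the extended Euclidean algorithm to f(x) and a(x) in F_19[x]: f(x) = (12x + 5)·a(x) + (8x^2 + 16x + 16);  a(x) = (x + 7)·(8x^2 + 16x + 16) + (9x + 7);  (8x^2 + 16x + 16) = (3x + 10)·(9x + 7) + (3). The last nonzero remainder is the constant 3 = gcd(f, a) in F_19. Back-substituting through the division chain expresses 3 = s(x)·a(x) + t(x)·f(x) with s(x) ≡ 2x^3 + 12x^2 + 16x + 15 (mod f), so (2x^3 + 12x^2 + 16x + 15)·a(x) ≡ 3 (mod f). Multiplying by 3^(-1) ≡ 13 in F_19 gives a(x)^(-1) ≡ 13·(2x^3 + 12x^2 + 16x + 15) ≡ 7x^3 + 4x^2 + 18x + 5 (mod f). Check: (8x^3 + 15x^2 + 4x + 5)·(7x^3 + 4x^2 + 18x + 5) = 18x^6 + 4x^5 + 4x^4 + 15x^2 + 15x + 6 ≡ 1 (mod x^4 + 11x^3 + 17x^2 + x + 3).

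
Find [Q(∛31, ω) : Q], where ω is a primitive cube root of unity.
[Q(∛31, ω) : Q] = 6

[Q(∛31):Q] = 3 (min poly x^3 - 31, irreducible since 31 is not a perfect cube). [Q(ω):Q] = 2 (min poly x^2 + x + 1). Since Q(∛31) ⊂ R and ω ∉ R, we have ω ∉ Q(∛31), so x^2 + x + 1 remains irreducible over Q(∛31) and [Q(∛31, ω) : Q(∛31)] = 2. By the tower law, [Q(∛31, ω) : Q] = 3 · 2 = 6. (In fact Q(∛31, ω) is the splitting field of x^3 - 31 over Q.)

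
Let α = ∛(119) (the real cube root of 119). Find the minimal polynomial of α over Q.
m_α(x) = x^3 - 119

α satisfies α^3 = 119, so x^3 - 119 annihilates α. By the rational root test, a rational root p/q (in lowest terms) of x^3 - 119 would satisfy p^3 = 119 q^3, forcing q = 1 and p^3 = 119; but 119 is not a perfect cube, contradiction. A monic cubic over Q with no rational root is irreducible (any nontrivial factorization would include a linear factor). Hence x^3 - 119 is the minimal polynomial of α, and in particular [Q(α):Q] = 3.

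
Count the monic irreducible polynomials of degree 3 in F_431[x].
There are 26687520 monic irreducible polynomials of degree 3 over F_431

Each element of F_{431^3} that lies in no proper subfield is a root of exactly one monic irreducible of degree 3 over F_431, and each such polynomial has 3 distinct roots in F_{431^3}. By Möbius inversion the count is N_431(3) = (1/3) Σ_{d|3} μ(3/d) · 431^d = (1/3)(μ(3)·431^1 + μ(1)·431^3) = 80062560/3 = 26687520.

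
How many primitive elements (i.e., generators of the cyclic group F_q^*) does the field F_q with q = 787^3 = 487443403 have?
There are φ(487443402) = 155844000 primitive elements

F_q^* is cyclic of order q - 1 = 487443402. A cyclic group of order m has exactly φ(m) generators. Here m = 487443402 = 2 · 3^2 · 37^2 · 131 · 151, so the number of primitive elements is φ(487443402) = 155844000.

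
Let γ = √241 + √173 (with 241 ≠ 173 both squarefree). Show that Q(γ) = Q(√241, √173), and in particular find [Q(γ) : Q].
[Q(γ) : Q] = 4 (equivalently, Q(γ) = Q(√241, √173))

Obviously Q(γ) ⊆ Q(√241, √173), and [Q(√241, √173):Q] = 4 (since 241, 173 are distinct squarefree integers > 1 with 41693 not a perfect square). To show equality we compute the minimal polynomial of γ. From γ = √241 + √173: γ^2 = 241 + 2√(41693) + 173 = 414 + 2√(41693), so γ^2 - 414 = 2√(41693); squaring, (γ^2 - 414)^2 = 4·41693, i.e. γ^4 - 828γ^2 + 171396 - 166772 = 0, i.e. γ^4 - 828γ^2 + 4624 = 0. So γ is a root of x^4 - 828x^2 + 4624. This polynomial is irreducible over Q: it has no rational root (each ±√241 ± √173 is irrational), and any factorization into two quadratics over Q would force √(41693) ∈ Q (pairing opposite roots) or √241, √173 ∈ Q (other pairings), all impossible. Hence [Q(γ):Q] = 4 = [Q(√241, √173):Q], so Q(γ) = Q(√241, √173).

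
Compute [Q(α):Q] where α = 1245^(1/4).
[Q(α):Q] = 4

α is a root of x^4 - 1245. By Eisenstein's criterion at the prime p = 3 (which divides the constant term 1245 but p^2 = 9 does not, since 1245 is squarefree), x^4 - 1245 is irreducible over Q. Hence [Q(α):Q] = 4.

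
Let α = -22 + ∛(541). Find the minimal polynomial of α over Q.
m_α(x) = x^3 + 66x^2 + 1452x + 10107

Set β = α + 22 = ∛(541), so β^3 = 541. Then (α + 22)^3 - 541 = 0, i.e. α is a root of g(x) = (x + 22)^3 - 541 = x^3 + 66x^2 + 1452x + 10107. Since g(x) = h(x + 22) where h(x) = x^3 - 541, and h is irreducible over Q (because 541 is not a perfect cube, so h has no rational root, and a monic cubic with no rational root is irreducible), g is also irreducible (irreducibility is preserved under the substitution x → x + 22). Hence m_α(x) = x^3 + 66x^2 + 1452x + 10107.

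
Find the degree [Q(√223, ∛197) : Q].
[Q(√223, ∛197) : Q] = 6

Let L = Q(√223, ∛197). Since Q(√223) ⊂ L and [Q(√223):Q] = 2, the tower law gives 2 | [L:Q]. Likewise Q(∛197) ⊂ L with [Q(∛197):Q] = 3 (because 197 is not a perfect cube), so 3 | [L:Q]. As gcd(2,3) = 1, [L:Q] is divisible by 6. Conversely L is generated over Q by √223 and ∛197, so [L:Q] ≤ 2·3 = 6. Therefore [Q(√223, ∛197) : Q] = 6.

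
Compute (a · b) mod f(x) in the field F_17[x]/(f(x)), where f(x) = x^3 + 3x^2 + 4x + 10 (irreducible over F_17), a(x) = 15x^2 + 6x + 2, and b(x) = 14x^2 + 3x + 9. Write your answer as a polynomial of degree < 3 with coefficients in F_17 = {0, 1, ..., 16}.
a · b ≡ 11x^2 + 15x + 13 (mod f(x))

Multiply in F_17[x]: a(x)·b(x) = (15x^2 + 6x + 2)·(14x^2 + 3x + 9) = 6x^4 + 10x^3 + 11x^2 + 9x + 1. This has degree ≥ 3, so divide by f(x) over F_17: 6x^4 + 10x^3 + 11x^2 + 9x + 1 = (6x + 9)·(x^3 + 3x^2 + 4x + 10) + (11x^2 + 15x + 13). Hence a·b ≡ 11x^2 + 15x + 13 (mod f). (F_17[x]/(f) is a field with 17^3 = 4913 elements since f is irreducible of degree 3.)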